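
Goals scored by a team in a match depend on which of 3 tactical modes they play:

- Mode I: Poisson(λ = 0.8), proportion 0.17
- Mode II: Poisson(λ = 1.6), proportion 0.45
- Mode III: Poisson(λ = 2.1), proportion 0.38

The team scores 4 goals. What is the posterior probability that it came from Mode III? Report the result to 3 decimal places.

0.591

Posterior ∝ prior × likelihood, so P(k | x) ∝ P(Z=k) f_k(x); normalise over all components.
Poisson probabilities:
  L_I = 0.00766855
  L_II = 0.0551312
  L_III = 0.099231
Prior × likelihood for each component:
  P(Z=I)·L_I = 0.17 × 0.00766855 = 0.00130365
  P(Z=II)·L_II = 0.45 × 0.0551312 = 0.024809
  P(Z=III)·L_III = 0.38 × 0.099231 = 0.0377078
Evidence: 0.00130365 + 0.024809 + 0.0377078 = 0.0638205
So the posterior for Mode III is 0.0377078 / 0.0638205 ≈ 0.591.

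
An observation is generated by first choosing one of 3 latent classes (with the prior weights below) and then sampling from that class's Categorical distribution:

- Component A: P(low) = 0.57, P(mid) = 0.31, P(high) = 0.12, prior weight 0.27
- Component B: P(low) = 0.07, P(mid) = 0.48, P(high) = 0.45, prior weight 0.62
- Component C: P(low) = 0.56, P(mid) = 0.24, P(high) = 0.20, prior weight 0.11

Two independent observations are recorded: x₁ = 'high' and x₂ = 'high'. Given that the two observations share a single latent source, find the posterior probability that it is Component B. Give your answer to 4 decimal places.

0.9381

P(component k | x) = π_k·f_k(x) / marginal(x), where marginal(x) = Σ_j π_j·f_j(x).
Since both observations come from the same component, the likelihood for component k is f_k(x₁)·f_k(x₂).
  L_A = [0.12] × [0.12] = 0.0144
  L_B = [0.45] × [0.45] = 0.2025
  L_C = [0.2] × [0.2] = 0.04
Weight by the priors:
  π_A·L_A = 0.27 × 0.0144 = 0.003888
  π_B·L_B = 0.62 × 0.2025 = 0.12555
  π_C·L_C = 0.11 × 0.04 = 0.0044
Evidence: 0.003888 + 0.12555 + 0.0044 = 0.133838
So the posterior for Component B is 0.12555 / 0.133838 ≈ 0.9381.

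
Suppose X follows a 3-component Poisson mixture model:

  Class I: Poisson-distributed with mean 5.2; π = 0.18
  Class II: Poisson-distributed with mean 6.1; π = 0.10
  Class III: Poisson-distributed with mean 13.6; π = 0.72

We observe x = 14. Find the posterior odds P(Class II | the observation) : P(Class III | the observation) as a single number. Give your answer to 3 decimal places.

0.003

The posterior odds equal the prior odds times the likelihood ratio: (w_i/w_j)·(f_i(x)/f_j(x)).
Evaluate each component's likelihood at the observed value:
  f_I = e^(−5.2)·5.2^14/14! = 0.000668817
  f_II = e^(−6.1)·6.1^14/14! = 0.00254105
  f_III = e^(−13.6)·13.6^14/14! = 0.105374
Posterior odds = (w_II·f_II) / (w_III·f_III) = (0.10·0.00254105) / (0.72·0.105374) = 0.000254105 / 0.0758689 ≈ 0.003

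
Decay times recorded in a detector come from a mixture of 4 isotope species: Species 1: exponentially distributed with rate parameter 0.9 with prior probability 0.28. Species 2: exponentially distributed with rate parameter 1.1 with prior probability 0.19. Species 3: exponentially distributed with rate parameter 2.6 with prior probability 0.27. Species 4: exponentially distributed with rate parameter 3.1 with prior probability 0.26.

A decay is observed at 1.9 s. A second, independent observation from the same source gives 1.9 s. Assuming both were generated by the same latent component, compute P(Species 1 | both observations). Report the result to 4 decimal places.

Apply Bayes' rule: the posterior for each component is proportional to its prior times its likelihood at x.
Since both observations come from the same component, the likelihood for component k is f_k(x₁)·f_k(x₂).
  L_1 = [0.9·e^(−0.9·1.9) = 0.9·e^(−1.7100) = 0.162779] × [0.162779] = 0.0264971
  L_2 = [1.1·e^(−1.1·1.9) = 1.1·e^(−2.0900) = 0.136056] × [0.136056] = 0.0185112
  L_3 = [2.6·e^(−2.6·1.9) = 2.6·e^(−4.9400) = 0.018602] × [0.018602] = 0.000346033
  L_4 = [3.1·e^(−3.1·1.9) = 3.1·e^(−5.8900) = 0.00857763] × [0.00857763] = 7.35757e-05
Weight by the priors:
  π_1·L_1 = 0.28 × 0.0264971 = 0.00741918
  π_2·L_2 = 0.19 × 0.0185112 = 0.00351713
  π_3·L_3 = 0.27 × 0.000346033 = 9.34288e-05
  π_4·L_4 = 0.26 × 7.35757e-05 = 1.91297e-05
Sum: 0.00741918 + 0.00351713 + 9.34288e-05 + 1.91297e-05 = 0.0110489
So the posterior for Species 1 is 0.00741918 / 0.0110489 ≈ 0.6715.

0.6715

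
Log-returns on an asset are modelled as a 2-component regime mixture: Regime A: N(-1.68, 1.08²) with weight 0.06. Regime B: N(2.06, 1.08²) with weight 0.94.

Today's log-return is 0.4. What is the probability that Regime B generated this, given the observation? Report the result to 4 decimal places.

0.9685

Posterior ∝ prior × likelihood, so P(k | x) ∝ P(Z=k) f_k(x); normalise over all components.
Component likelihoods at x = 0.4:
  f_A = (1/(1.08·√(2π)))·exp(−(0.4−-1.68)²/(2·1.08²)) = 0.369391·exp(-1.85460) = 0.0578157
  f_B = (1/(1.08·√(2π)))·exp(−(0.4−2.06)²/(2·1.08²)) = 0.369391·exp(-1.18124) = 0.113365
Prior × likelihood for each component:
  P(Z=A)·f_A = 0.06 × 0.0578157 = 0.00346894
  P(Z=B)·f_B = 0.94 × 0.113365 = 0.106563
Marginal: 0.00346894 + 0.106563 = 0.110032
P(Regime B | the observation) = 0.106563 / 0.110032 ≈ 0.9685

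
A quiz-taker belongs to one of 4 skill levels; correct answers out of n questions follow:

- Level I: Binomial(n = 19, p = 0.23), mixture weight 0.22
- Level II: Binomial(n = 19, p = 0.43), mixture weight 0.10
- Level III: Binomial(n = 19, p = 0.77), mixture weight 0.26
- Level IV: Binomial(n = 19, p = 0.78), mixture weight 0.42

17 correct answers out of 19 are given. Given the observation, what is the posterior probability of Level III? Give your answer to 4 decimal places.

The responsibility of component k is P(Z=k) f_k(x) divided by Σ_j P(Z=j) f_j(x).
Component likelihoods at x = 17 correct answers out of 19:
  f_I = C(19,17)·0.23^17·0.77^2 = 171·1.4105e-11·0.5929 = 1.43005e-09
  f_II = C(19,17)·0.43^17·0.57^2 = 171·5.8744e-07·0.3249 = 3.2637e-05
  f_III = C(19,17)·0.77^17·0.23^2 = 171·0.0117582·0.0529 = 0.106364
  f_IV = C(19,17)·0.78^17·0.22^2 = 171·0.0146423·0.0484 = 0.121185
Prior × likelihood for each component:
  P(Z=I)·f_I = 0.22 × 1.43005e-09 = 3.14611e-10
  P(Z=II)·f_II = 0.10 × 3.2637e-05 = 3.2637e-06
  P(Z=III)·f_III = 0.26 × 0.106364 = 0.0276546
  P(Z=IV)·f_IV = 0.42 × 0.121185 = 0.0508978
Evidence: 3.14611e-10 + 3.2637e-06 + 0.0276546 + 0.0508978 = 0.0785557
P(Level III | x) = 0.0276546 / 0.0785557 ≈ 0.3520

0.3520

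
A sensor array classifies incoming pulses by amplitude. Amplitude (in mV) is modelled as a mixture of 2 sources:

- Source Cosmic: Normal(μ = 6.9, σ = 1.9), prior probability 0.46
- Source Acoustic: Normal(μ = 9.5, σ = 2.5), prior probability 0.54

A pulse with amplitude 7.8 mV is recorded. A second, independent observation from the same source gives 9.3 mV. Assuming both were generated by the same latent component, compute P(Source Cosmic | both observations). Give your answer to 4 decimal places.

0.4287

P(component k | x) = P(Z=k)·f_k(x) / marginal(x), where marginal(x) = Σ_j P(Z=j)·f_j(x).
Since both observations come from the same component, the likelihood for component k is f_k(x₁)·f_k(x₂).
  f_Cosmic = [0.187687] × [0.0945547] = 0.0177467
  f_Acoustic = [0.126637] × [0.159067] = 0.0201438
Weight by the priors:
  P(Z=Cosmic)·f_Cosmic = 0.46 × 0.0177467 = 0.00816347
  P(Z=Acoustic)·f_Acoustic = 0.54 × 0.0201438 = 0.0108777
Denominator: 0.00816347 + 0.0108777 = 0.0190411
Responsibility of Source Cosmic: 0.00816347 / 0.0190411 ≈ 0.4287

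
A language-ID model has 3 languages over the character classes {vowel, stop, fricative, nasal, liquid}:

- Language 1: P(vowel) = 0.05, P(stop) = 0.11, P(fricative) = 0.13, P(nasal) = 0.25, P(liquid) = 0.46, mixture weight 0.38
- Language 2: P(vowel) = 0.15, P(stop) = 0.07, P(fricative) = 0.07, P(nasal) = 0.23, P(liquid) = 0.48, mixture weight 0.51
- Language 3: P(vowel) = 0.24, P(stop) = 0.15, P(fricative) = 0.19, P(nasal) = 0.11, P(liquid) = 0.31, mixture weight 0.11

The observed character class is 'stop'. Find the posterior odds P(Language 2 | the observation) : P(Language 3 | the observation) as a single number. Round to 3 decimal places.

2.164

Posterior odds = (π_i f_i(x)) / (π_j f_j(x)); the normalising sum cancels.
Component likelihoods at x = 'stop':
  f_1 = P(stop | comp) = 0.11
  f_2 = P(stop | comp) = 0.07
  f_3 = P(stop | comp) = 0.15
0.0357 / 0.0165 ≈ 2.164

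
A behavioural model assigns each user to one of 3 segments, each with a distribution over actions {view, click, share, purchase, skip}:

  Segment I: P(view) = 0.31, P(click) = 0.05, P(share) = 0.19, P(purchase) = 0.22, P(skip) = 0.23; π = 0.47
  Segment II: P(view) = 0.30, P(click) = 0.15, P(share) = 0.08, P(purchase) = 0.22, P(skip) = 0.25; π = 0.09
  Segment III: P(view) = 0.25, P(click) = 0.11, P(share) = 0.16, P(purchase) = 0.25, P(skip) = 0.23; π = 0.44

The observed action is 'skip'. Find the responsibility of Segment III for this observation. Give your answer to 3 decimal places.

Apply Bayes' rule: the posterior for each component is proportional to its prior times its likelihood at x.
Categorical probabilities:
  f_I = 0.23
  f_II = 0.25
  f_III = 0.23
Unnormalised posteriors:
  w_I·f_I = 0.47 × 0.23 = 0.1081
  w_II·f_II = 0.09 × 0.25 = 0.0225
  w_III·f_III = 0.44 × 0.23 = 0.1012
Sum: 0.1081 + 0.0225 + 0.1012 = 0.2318
Responsibility of Segment III: 0.1012 / 0.2318 ≈ 0.437

0.437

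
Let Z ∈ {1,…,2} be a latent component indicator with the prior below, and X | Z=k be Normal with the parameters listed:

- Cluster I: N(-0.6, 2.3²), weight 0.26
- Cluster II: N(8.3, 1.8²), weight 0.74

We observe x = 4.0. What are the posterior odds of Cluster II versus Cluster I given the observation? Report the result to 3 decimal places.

1.549

Posterior odds = (π_i f_i(x)) / (π_j f_j(x)); the normalising sum cancels.
Normal densities:
  f_I = (1/(2.3·√(2π)))·exp(−(4.0−-0.6)²/(2·2.3²)) = 0.173453·exp(-2.00000) = 0.0234743
  f_II = (1/(1.8·√(2π)))·exp(−(4.0−8.3)²/(2·1.8²)) = 0.221635·exp(-2.85340) = 0.0127769
0.00945487 / 0.00610333 ≈ 1.549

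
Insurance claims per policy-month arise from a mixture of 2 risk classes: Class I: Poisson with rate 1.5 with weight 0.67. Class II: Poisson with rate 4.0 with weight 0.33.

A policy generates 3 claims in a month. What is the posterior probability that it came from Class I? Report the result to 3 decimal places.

Posterior ∝ prior × likelihood, so P(k | x) ∝ w_k f_k(x); normalise over all components.
Component likelihoods at x = 3 claims:
  L_I = e^(−1.5)·1.5^3/3! = 0.125511
  L_II = e^(−4.0)·4.0^3/3! = 0.195367
Multiply by the mixture weights:
  w_I·L_I = 0.67 × 0.125511 = 0.0840922
  w_II·L_II = 0.33 × 0.195367 = 0.064471
Evidence: 0.0840922 + 0.064471 = 0.148563
P(Class I | x) ≈ 0.566

0.566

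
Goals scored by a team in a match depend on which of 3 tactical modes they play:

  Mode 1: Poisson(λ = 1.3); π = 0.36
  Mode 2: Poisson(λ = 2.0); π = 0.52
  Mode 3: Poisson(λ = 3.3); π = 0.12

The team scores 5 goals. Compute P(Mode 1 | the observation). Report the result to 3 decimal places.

0.084

The responsibility of component k is π_k f_k(x) divided by Σ_j π_j f_j(x).
Evaluate each component's likelihood at the observed value:
  L_1 = 0.00843243
  L_2 = 0.0360894
  L_3 = 0.120286
Multiply by the mixture weights:
  π_1·L_1 = 0.36 × 0.00843243 = 0.00303567
  π_2·L_2 = 0.52 × 0.0360894 = 0.0187665
  π_3·L_3 = 0.12 × 0.120286 = 0.0144344
Denominator: 0.00303567 + 0.0187665 + 0.0144344 = 0.0362365
Responsibility of Mode 1: 0.00303567 / 0.0362365 ≈ 0.084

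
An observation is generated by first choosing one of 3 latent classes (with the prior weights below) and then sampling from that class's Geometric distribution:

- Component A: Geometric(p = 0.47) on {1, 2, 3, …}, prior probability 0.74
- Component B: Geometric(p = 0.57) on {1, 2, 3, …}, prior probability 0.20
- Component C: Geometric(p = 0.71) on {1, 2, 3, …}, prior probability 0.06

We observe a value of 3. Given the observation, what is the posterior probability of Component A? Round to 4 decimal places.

Apply Bayes' rule: the posterior for each component is proportional to its prior times its likelihood at x.
Evaluate each component's likelihood at the observed value:
  p_A = 0.47·(1−0.47)^2 = 0.47·0.2809 = 0.132023
  p_B = 0.57·(1−0.57)^2 = 0.57·0.1849 = 0.105393
  p_C = 0.71·(1−0.71)^2 = 0.71·0.0841 = 0.059711
Weight by the priors:
  π_A·p_A = 0.74 × 0.132023 = 0.097697
  π_B·p_B = 0.20 × 0.105393 = 0.0210786
  π_C·p_C = 0.06 × 0.059711 = 0.00358266
Denominator: 0.097697 + 0.0210786 + 0.00358266 = 0.122358
Responsibility of Component A: 0.097697 / 0.122358 ≈ 0.7985

0.7985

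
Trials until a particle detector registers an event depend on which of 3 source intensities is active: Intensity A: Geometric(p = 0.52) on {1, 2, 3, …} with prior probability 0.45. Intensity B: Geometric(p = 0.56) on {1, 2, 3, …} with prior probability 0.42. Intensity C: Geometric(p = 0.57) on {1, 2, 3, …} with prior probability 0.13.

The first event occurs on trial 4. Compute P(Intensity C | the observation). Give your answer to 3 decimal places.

0.114

The responsibility of component k is P(Z=k) f_k(x) divided by Σ_j P(Z=j) f_j(x).
Evaluate each component's likelihood at the observed value:
  p_A = 0.0575078
  p_B = 0.047703
  p_C = 0.045319
Unnormalised posteriors:
  P(Z=A)·p_A = 0.45 × 0.0575078 = 0.0258785
  P(Z=B)·p_B = 0.42 × 0.047703 = 0.0200353
  P(Z=C)·p_C = 0.13 × 0.045319 = 0.00589147
Normaliser: 0.0258785 + 0.0200353 + 0.00589147 = 0.0518053
So the posterior for Intensity C is 0.00589147 / 0.0518053 ≈ 0.114.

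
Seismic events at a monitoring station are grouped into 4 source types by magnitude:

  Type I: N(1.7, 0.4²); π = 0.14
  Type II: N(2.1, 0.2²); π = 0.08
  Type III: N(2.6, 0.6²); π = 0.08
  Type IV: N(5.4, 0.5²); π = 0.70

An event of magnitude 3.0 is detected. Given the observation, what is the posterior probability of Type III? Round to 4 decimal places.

0.9833

P(component k | x) = w_k·f_k(x) / marginal(x), where marginal(x) = Σ_j w_j·f_j(x).
Normal densities:
  L_I = 0.00507262
  L_II = 7.99187e-05
  L_III = 0.532413
  L_IV = 7.9226e-06
Unnormalised posteriors:
  w_I·L_I = 0.14 × 0.00507262 = 0.000710167
  w_II·L_II = 0.08 × 7.99187e-05 = 6.3935e-06
  w_III·L_III = 0.08 × 0.532413 = 0.0425931
  w_IV·L_IV = 0.70 × 7.9226e-06 = 5.54582e-06
Sum: 0.000710167 + 6.3935e-06 + 0.0425931 + 5.54582e-06 = 0.0433152
Responsibility of Type III: 0.0425931 / 0.0433152 ≈ 0.9833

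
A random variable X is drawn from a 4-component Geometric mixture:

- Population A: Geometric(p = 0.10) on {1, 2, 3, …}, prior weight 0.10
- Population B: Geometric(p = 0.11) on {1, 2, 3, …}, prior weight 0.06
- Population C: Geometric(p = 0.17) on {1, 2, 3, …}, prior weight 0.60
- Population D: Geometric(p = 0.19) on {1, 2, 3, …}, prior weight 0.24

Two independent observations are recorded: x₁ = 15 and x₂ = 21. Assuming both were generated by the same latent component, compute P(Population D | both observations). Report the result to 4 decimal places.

The responsibility of component k is π_k f_k(x) divided by Σ_j π_j f_j(x).
Since both observations come from the same component, the likelihood for component k is f_k(x₁)·f_k(x₂).
  L_A = [0.10·(1−0.10)^14 = 0.10·0.228768 = 0.0228768] × [0.0121577] = 0.000278128
  L_B = [0.11·(1−0.11)^14 = 0.11·0.195641 = 0.0215205] × [0.0106953] = 0.000230168
  L_C = [0.17·(1−0.17)^14 = 0.17·0.0736365 = 0.0125182] × [0.00409271] = 5.12334e-05
  L_D = [0.19·(1−0.19)^14 = 0.19·0.0523348 = 0.00994361] × [0.00280837] = 2.79253e-05
Weight by the priors:
  π_A·L_A = 0.10 × 0.000278128 = 2.78128e-05
  π_B·L_B = 0.06 × 0.000230168 = 1.38101e-05
  π_C·L_C = 0.60 × 5.12334e-05 = 3.074e-05
  π_D·L_D = 0.24 × 2.79253e-05 = 6.70207e-06
Evidence: 2.78128e-05 + 1.38101e-05 + 3.074e-05 + 6.70207e-06 = 7.9065e-05
So the posterior for Population D is 6.70207e-06 / 7.9065e-05 ≈ 0.0848.

0.0848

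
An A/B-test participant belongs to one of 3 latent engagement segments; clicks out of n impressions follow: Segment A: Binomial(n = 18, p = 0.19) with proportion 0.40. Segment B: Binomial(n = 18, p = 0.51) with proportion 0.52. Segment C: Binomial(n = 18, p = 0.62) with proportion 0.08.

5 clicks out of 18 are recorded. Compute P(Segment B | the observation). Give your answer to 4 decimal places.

Apply Bayes' rule: the posterior for each component is proportional to its prior times its likelihood at x.
Evaluate each component's likelihood at the observed value:
  L_A = 0.137073
  L_B = 0.027751
  L_C = 0.00270411
Unnormalised posteriors:
  π_A·L_A = 0.40 × 0.137073 = 0.0548293
  π_B·L_B = 0.52 × 0.027751 = 0.0144305
  π_C·L_C = 0.08 × 0.00270411 = 0.000216329
Denominator: 0.0548293 + 0.0144305 + 0.000216329 = 0.0694762
So the posterior for Segment B is 0.0144305 / 0.0694762 ≈ 0.2077.

0.2077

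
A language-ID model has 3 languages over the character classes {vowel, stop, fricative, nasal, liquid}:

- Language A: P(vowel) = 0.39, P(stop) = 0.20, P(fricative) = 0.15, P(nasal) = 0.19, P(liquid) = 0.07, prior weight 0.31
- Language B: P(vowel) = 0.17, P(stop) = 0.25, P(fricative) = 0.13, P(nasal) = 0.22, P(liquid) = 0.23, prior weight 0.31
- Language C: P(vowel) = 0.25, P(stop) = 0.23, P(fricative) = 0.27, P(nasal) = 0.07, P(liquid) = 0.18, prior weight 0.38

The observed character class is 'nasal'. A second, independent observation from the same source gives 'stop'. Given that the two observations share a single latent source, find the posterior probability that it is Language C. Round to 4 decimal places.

Apply Bayes' rule: the posterior for each component is proportional to its prior times its likelihood at x.
Since both observations come from the same component, the likelihood for component k is f_k(x₁)·f_k(x₂).
  p_A = [P(nasal | comp) = 0.19] × [0.2] = 0.038
  p_B = [P(nasal | comp) = 0.22] × [0.25] = 0.055
  p_C = [P(nasal | comp) = 0.07] × [0.23] = 0.0161
Multiply by the mixture weights:
  w_A·p_A = 0.31 × 0.038 = 0.01178
  w_B·p_B = 0.31 × 0.055 = 0.01705
  w_C·p_C = 0.38 × 0.0161 = 0.006118
Denominator: 0.01178 + 0.01705 + 0.006118 = 0.034948
Responsibility of Language C: 0.006118 / 0.034948 ≈ 0.1751

0.1751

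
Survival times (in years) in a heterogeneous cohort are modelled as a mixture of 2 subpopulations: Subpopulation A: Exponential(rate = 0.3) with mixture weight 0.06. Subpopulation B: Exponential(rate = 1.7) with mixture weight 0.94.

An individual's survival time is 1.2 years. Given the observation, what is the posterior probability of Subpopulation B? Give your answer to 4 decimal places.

0.9430

The responsibility of component k is π_k f_k(x) divided by Σ_j π_j f_j(x).
Evaluate each component's likelihood at the observed value:
  L_A = 0.209303
  L_B = 0.221049
Unnormalised posteriors:
  π_A·L_A = 0.06 × 0.209303 = 0.0125582
  π_B·L_B = 0.94 × 0.221049 = 0.207786
Marginal: 0.0125582 + 0.207786 = 0.220344
Responsibility of Subpopulation B: 0.207786 / 0.220344 ≈ 0.9430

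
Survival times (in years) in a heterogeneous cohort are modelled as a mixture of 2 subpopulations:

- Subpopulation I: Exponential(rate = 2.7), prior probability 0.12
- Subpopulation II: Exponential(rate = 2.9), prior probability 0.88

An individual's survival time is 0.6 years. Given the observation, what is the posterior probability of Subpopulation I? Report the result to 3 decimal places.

By Bayes' theorem, P(k | x) = P(Z=k) f_k(x) / Σ_j P(Z=j) f_j(x).
Exponential densities:
  p_I = 2.7·e^(−2.7·0.6) = 2.7·e^(−1.6200) = 0.534326
  p_II = 2.9·e^(−2.9·0.6) = 2.9·e^(−1.7400) = 0.509009
Multiply by the mixture weights:
  P(Z=I)·p_I = 0.12 × 0.534326 = 0.0641192
  P(Z=II)·p_II = 0.88 × 0.509009 = 0.447928
Denominator: 0.0641192 + 0.447928 = 0.512047
So the posterior for Subpopulation I is 0.0641192 / 0.512047 ≈ 0.125.

0.125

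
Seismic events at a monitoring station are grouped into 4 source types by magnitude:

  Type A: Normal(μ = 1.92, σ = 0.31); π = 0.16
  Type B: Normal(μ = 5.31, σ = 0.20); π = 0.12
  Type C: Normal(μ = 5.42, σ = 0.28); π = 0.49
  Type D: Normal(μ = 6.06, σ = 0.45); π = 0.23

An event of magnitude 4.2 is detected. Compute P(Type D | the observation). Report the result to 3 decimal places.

P(component k | x) = P(Z=k)·f_k(x) / marginal(x), where marginal(x) = Σ_j P(Z=j)·f_j(x).
Component likelihoods at x = 4.2:
  f_A = (1/(0.31·√(2π)))·exp(−(4.2−1.92)²/(2·0.31²)) = 1.286911·exp(-27.04683) = 2.30813e-12
  f_B = (1/(0.20·√(2π)))·exp(−(4.2−5.31)²/(2·0.20²)) = 1.994711·exp(-15.40125) = 4.0851e-07
  f_C = (1/(0.28·√(2π)))·exp(−(4.2−5.42)²/(2·0.28²)) = 1.424794·exp(-9.49235) = 0.000107468
  f_D = (1/(0.45·√(2π)))·exp(−(4.2−6.06)²/(2·0.45²)) = 0.886538·exp(-8.54222) = 0.000172925
Weight by the priors:
  P(Z=A)·f_A = 0.16 × 2.30813e-12 = 3.69301e-13
  P(Z=B)·f_B = 0.12 × 4.0851e-07 = 4.90211e-08
  P(Z=C)·f_C = 0.49 × 0.000107468 = 5.26592e-05
  P(Z=D)·f_D = 0.23 × 0.000172925 = 3.97727e-05
Normaliser: 3.69301e-13 + 4.90211e-08 + 5.26592e-05 + 3.97727e-05 = 9.24809e-05
Responsibility of Type D: 3.97727e-05 / 9.24809e-05 ≈ 0.430

0.430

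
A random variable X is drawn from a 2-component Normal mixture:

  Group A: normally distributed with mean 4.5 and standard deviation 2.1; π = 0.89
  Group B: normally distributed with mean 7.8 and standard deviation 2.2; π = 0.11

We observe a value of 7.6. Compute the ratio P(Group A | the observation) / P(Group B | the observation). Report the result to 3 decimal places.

Since P(k|x) ∝ π_k f_k(x), the posterior odds are π_i f_i(x) / (π_j f_j(x)).
Normal densities:
  L_A = 0.0638994
  L_B = 0.18059
Posterior odds = (π_A·L_A) / (π_B·L_B) = (0.89·0.0638994) / (0.11·0.18059) = 0.0568705 / 0.0198649 ≈ 2.863

2.863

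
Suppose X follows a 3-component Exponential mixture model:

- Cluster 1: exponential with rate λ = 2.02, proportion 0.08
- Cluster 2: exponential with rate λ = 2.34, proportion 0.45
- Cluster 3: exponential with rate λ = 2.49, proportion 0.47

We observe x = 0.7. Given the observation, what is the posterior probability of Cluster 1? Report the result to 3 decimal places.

Apply Bayes' rule: the posterior for each component is proportional to its prior times its likelihood at x.
Evaluate each component's likelihood at the observed value:
  f_1 = 2.02·e^(−2.02·0.7) = 2.02·e^(−1.4140) = 0.491201
  f_2 = 2.34·e^(−2.34·0.7) = 2.34·e^(−1.6380) = 0.454822
  f_3 = 2.49·e^(−2.49·0.7) = 2.49·e^(−1.7430) = 0.435737
Unnormalised posteriors:
  π_1·f_1 = 0.08 × 0.491201 = 0.0392961
  π_2·f_2 = 0.45 × 0.454822 = 0.20467
  π_3·f_3 = 0.47 × 0.435737 = 0.204796
Evidence: 0.0392961 + 0.20467 + 0.204796 = 0.448762
P(Cluster 1 | 0.7) ≈ 0.088

0.088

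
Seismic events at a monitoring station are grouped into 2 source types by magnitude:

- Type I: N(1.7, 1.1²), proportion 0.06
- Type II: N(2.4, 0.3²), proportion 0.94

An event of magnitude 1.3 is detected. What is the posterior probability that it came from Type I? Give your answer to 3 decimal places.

Apply Bayes' rule: the posterior for each component is proportional to its prior times its likelihood at x.
Evaluate each component's likelihood at the observed value:
  p_I = (1/(1.1·√(2π)))·exp(−(1.3−1.7)²/(2·1.1²)) = 0.362675·exp(-0.06612) = 0.339472
  p_II = (1/(0.3·√(2π)))·exp(−(1.3−2.4)²/(2·0.3²)) = 1.329808·exp(-6.72222) = 0.0016009
Unnormalised posteriors:
  P(Z=I)·p_I = 0.06 × 0.339472 = 0.0203683
  P(Z=II)·p_II = 0.94 × 0.0016009 = 0.00150485
Evidence: 0.0203683 + 0.00150485 = 0.0218732
P(Type I | the observation) ≈ 0.931

0.931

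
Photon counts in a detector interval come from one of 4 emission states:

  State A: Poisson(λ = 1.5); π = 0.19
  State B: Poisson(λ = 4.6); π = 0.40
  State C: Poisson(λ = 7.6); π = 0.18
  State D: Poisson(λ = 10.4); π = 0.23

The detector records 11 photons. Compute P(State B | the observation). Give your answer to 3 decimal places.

The responsibility of component k is π_k f_k(x) divided by Σ_j π_j f_j(x).
Component likelihoods at x = 11 photons:
  p_A = 4.83511e-07
  p_B = 0.00491389
  p_C = 0.061257
  p_D = 0.117368
Weight by the priors:
  π_A·p_A = 0.19 × 4.83511e-07 = 9.18671e-08
  π_B·p_B = 0.40 × 0.00491389 = 0.00196556
  π_C·p_C = 0.18 × 0.061257 = 0.0110263
  π_D·p_D = 0.23 × 0.117368 = 0.0269946
Evidence: 9.18671e-08 + 0.00196556 + 0.0110263 + 0.0269946 = 0.0399865
So the posterior for State B is 0.00196556 / 0.0399865 ≈ 0.049.

0.049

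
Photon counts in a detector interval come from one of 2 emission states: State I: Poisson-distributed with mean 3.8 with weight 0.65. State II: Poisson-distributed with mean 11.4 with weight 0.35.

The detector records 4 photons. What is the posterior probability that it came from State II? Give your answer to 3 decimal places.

0.021

Posterior ∝ prior × likelihood, so P(k | x) ∝ π_k f_k(x); normalise over all components.
Evaluate each component's likelihood at the observed value:
  f_I = 0.194359
  f_II = 0.00787864
Weight by the priors:
  π_I·f_I = 0.65 × 0.194359 = 0.126333
  π_II·f_II = 0.35 × 0.00787864 = 0.00275752
Sum: 0.126333 + 0.00275752 = 0.129091
So the posterior for State II is 0.00275752 / 0.129091 ≈ 0.021.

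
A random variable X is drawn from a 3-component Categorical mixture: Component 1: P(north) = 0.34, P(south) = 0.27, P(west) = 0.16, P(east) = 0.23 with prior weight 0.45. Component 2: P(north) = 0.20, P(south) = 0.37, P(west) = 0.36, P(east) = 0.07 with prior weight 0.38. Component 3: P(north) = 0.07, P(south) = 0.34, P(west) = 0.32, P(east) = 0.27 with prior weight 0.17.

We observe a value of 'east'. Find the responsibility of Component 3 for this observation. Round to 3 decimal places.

0.261

Apply Bayes' rule: the posterior for each component is proportional to its prior times its likelihood at x.
Evaluate each component's likelihood at the observed value:
  p_1 = P(east | comp) = 0.23
  p_2 = P(east | comp) = 0.07
  p_3 = P(east | comp) = 0.27
Multiply by the mixture weights:
  π_1·p_1 = 0.45 × 0.23 = 0.1035
  π_2·p_2 = 0.38 × 0.07 = 0.0266
  π_3·p_3 = 0.17 × 0.27 = 0.0459
Evidence: 0.1035 + 0.0266 + 0.0459 = 0.176
So the posterior for Component 3 is 0.0459 / 0.176 ≈ 0.261.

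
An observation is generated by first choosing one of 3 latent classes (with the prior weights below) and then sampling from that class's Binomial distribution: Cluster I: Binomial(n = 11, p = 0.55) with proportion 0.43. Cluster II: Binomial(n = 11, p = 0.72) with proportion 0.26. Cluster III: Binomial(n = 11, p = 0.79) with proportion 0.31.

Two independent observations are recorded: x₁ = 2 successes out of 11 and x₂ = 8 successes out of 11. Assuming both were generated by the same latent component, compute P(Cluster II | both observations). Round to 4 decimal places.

By Bayes' theorem, P(k | x) = π_k f_k(x) / Σ_j π_j f_j(x).
Since both observations come from the same component, the likelihood for component k is f_k(x₁)·f_k(x₂).
  L_I = [0.0125893] × [0.125899] = 0.00158498
  L_II = [0.000301613] × [0.261588] = 7.88984e-05
  L_III = [2.72641e-05] × [0.231824] = 6.32047e-06
Unnormalised posteriors:
  π_I·L_I = 0.43 × 0.00158498 = 0.000681541
  π_II·L_II = 0.26 × 7.88984e-05 = 2.05136e-05
  π_III·L_III = 0.31 × 6.32047e-06 = 1.95934e-06
Normaliser: 0.000681541 + 2.05136e-05 + 1.95934e-06 = 0.000704014
Responsibility of Cluster II: 2.05136e-05 / 0.000704014 ≈ 0.0291

0.0291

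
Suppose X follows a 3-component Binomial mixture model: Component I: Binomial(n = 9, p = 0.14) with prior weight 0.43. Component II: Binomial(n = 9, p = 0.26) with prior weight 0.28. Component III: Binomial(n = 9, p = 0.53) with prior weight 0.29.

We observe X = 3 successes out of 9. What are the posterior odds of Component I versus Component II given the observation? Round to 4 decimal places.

0.5907

Since P(k|x) ∝ P(Z=k) f_k(x), the posterior odds are P(Z=i) f_i(x) / (P(Z=j) f_j(x)).
Binomial probabilities:
  L_I = C(9,3)·0.14^3·0.86^6 = 84·0.002744·0.404567 = 0.0932511
  L_II = C(9,3)·0.26^3·0.74^6 = 84·0.017576·0.164206 = 0.242432
  L_III = C(9,3)·0.53^3·0.47^6 = 84·0.148877·0.0107792 = 0.134801
0.040098 / 0.0678809 ≈ 0.5907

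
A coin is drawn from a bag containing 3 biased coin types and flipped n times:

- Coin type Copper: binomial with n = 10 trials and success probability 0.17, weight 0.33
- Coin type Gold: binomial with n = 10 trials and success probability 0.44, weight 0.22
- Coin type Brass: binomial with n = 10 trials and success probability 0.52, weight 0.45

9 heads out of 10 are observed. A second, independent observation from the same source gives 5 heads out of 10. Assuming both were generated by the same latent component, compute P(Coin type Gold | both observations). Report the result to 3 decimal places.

Apply Bayes' rule: the posterior for each component is proportional to its prior times its likelihood at x.
Since both observations come from the same component, the likelihood for component k is f_k(x₁)·f_k(x₂).
  L_Copper = [9.84279e-07] × [0.014094] = 1.38725e-08
  L_Gold = [0.00346148] × [0.228878] = 0.000792257
  L_Brass = [0.0133435] × [0.244131] = 0.00325758
Unnormalised posteriors:
  w_Copper·L_Copper = 0.33 × 1.38725e-08 = 4.57792e-09
  w_Gold·L_Gold = 0.22 × 0.000792257 = 0.000174297
  w_Brass·L_Brass = 0.45 × 0.00325758 = 0.00146591
Evidence: 4.57792e-09 + 0.000174297 + 0.00146591 = 0.00164021
P(Coin type Gold | x₁, x₂) ≈ 0.106

0.106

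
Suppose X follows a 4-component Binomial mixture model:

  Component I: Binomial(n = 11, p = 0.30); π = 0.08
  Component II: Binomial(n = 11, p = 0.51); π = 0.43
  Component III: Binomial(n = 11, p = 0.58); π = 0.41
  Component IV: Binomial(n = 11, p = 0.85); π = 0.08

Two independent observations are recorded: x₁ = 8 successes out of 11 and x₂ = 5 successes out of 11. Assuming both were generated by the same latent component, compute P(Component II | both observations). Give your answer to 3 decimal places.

Posterior ∝ prior × likelihood, so P(k | x) ∝ π_k f_k(x); normalise over all components.
Since both observations come from the same component, the likelihood for component k is f_k(x₁)·f_k(x₂).
  p_I = [C(11,8)·0.30^8·0.70^3 = 165·6.561e-05·0.343 = 0.0037132] × [0.13208] = 0.000490439
  p_II = [C(11,8)·0.51^8·0.49^3 = 165·0.00457679·0.117649 = 0.0888451] × [0.220632] = 0.0196021
  p_III = [C(11,8)·0.58^8·0.42^3 = 165·0.0128063·0.074088 = 0.156551] × [0.166448] = 0.0260575
  p_IV = [C(11,8)·0.85^8·0.15^3 = 165·0.272491·0.003375 = 0.151743] × [0.00233499] = 0.000354318
Multiply by the mixture weights:
  π_I·p_I = 0.08 × 0.000490439 = 3.92351e-05
  π_II·p_II = 0.43 × 0.0196021 = 0.00842891
  π_III·p_III = 0.41 × 0.0260575 = 0.0106836
  π_IV·p_IV = 0.08 × 0.000354318 = 2.83454e-05
Denominator: 3.92351e-05 + 0.00842891 + 0.0106836 + 2.83454e-05 = 0.0191801
P(Component II | x₁,x₂) ≈ 0.439

0.439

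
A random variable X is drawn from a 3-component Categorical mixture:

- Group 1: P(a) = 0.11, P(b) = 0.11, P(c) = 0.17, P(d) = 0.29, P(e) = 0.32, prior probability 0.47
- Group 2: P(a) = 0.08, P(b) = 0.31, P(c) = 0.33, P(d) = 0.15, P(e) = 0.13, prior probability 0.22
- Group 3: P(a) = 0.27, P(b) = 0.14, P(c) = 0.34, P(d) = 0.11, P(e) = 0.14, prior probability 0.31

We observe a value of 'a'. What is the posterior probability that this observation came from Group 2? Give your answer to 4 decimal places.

0.1150

The responsibility of component k is w_k f_k(x) divided by Σ_j w_j f_j(x).
Component likelihoods at x = 'a':
  L_1 = 0.11
  L_2 = 0.08
  L_3 = 0.27
Unnormalised posteriors:
  w_1·L_1 = 0.47 × 0.11 = 0.0517
  w_2·L_2 = 0.22 × 0.08 = 0.0176
  w_3·L_3 = 0.31 × 0.27 = 0.0837
Marginal: 0.0517 + 0.0176 + 0.0837 = 0.153
So the posterior for Group 2 is 0.0176 / 0.153 ≈ 0.1150.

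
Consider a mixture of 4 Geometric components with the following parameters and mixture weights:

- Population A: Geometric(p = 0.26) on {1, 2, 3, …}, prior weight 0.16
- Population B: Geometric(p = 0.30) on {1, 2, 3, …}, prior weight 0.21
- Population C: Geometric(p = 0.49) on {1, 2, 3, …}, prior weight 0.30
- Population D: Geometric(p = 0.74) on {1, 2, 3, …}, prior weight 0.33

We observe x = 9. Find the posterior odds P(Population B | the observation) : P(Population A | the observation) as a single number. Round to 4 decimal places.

Posterior odds = (w_i f_i(x)) / (w_j f_j(x)); the normalising sum cancels.
Component likelihoods at x = 9:
  f_A = 0.0233791
  f_B = 0.0172944
  f_C = 0.00224263
  f_D = 1.54532e-05
Posterior odds = (w_B·f_B) / (w_A·f_A) = (0.21·0.0172944) / (0.16·0.0233791) = 0.00363182 / 0.00374065 ≈ 0.9709

0.9709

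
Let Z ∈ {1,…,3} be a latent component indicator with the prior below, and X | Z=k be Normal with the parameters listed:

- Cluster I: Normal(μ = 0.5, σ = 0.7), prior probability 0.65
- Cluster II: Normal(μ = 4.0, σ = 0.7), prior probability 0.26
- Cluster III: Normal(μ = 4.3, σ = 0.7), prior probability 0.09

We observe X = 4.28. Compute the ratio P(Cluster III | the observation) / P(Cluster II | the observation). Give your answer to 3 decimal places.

0.375

Only the two components matter; the odds are (π_i f_i(x)) / (π_j f_j(x)).
Evaluate each component's likelihood at the observed value:
  p_I = (1/(0.7·√(2π)))·exp(−(4.28−0.5)²/(2·0.7²)) = 0.569918·exp(-14.58000) = 2.65337e-07
  p_II = (1/(0.7·√(2π)))·exp(−(4.28−4.0)²/(2·0.7²)) = 0.569918·exp(-0.08000) = 0.5261
  p_III = (1/(0.7·√(2π)))·exp(−(4.28−4.3)²/(2·0.7²)) = 0.569918·exp(-0.00041) = 0.569685
0.0512716 / 0.136786 ≈ 0.375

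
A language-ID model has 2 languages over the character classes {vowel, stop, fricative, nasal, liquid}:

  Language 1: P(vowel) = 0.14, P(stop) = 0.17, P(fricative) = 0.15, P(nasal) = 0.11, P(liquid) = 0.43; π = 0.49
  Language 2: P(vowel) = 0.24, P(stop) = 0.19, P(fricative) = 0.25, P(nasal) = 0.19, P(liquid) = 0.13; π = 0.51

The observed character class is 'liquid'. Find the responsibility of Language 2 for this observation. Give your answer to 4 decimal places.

0.2394

Apply Bayes' rule: the posterior for each component is proportional to its prior times its likelihood at x.
Categorical probabilities:
  f_1 = P(liquid | comp) = 0.43
  f_2 = P(liquid | comp) = 0.13
Prior × likelihood for each component:
  w_1·f_1 = 0.49 × 0.43 = 0.2107
  w_2·f_2 = 0.51 × 0.13 = 0.0663
Denominator: 0.2107 + 0.0663 = 0.277
Responsibility of Language 2: 0.0663 / 0.277 ≈ 0.2394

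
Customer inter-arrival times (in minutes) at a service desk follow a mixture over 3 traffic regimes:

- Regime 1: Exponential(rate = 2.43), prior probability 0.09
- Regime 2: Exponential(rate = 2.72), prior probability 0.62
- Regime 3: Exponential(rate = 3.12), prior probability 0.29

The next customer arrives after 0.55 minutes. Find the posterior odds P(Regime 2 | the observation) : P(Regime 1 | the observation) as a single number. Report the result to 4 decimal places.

6.5742

Posterior odds = (π_i f_i(x)) / (π_j f_j(x)); the normalising sum cancels.
Component likelihoods at x = 0.55 minutes:
  p_1 = 2.43·e^(−2.43·0.55) = 2.43·e^(−1.3365) = 0.638516
  p_2 = 2.72·e^(−2.72·0.55) = 2.72·e^(−1.4960) = 0.609347
  p_3 = 3.12·e^(−3.12·0.55) = 3.12·e^(−1.7160) = 0.560926
Posterior odds = (π_2·p_2) / (π_1·p_1) = (0.62·0.609347) / (0.09·0.638516) = 0.377795 / 0.0574664 ≈ 6.5742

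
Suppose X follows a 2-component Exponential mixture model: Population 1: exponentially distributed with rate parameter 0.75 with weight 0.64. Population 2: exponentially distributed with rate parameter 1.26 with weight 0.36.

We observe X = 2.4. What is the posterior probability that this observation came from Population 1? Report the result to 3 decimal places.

Posterior ∝ prior × likelihood, so P(k | x) ∝ w_k f_k(x); normalise over all components.
Evaluate each component's likelihood at the observed value:
  L_1 = 0.75·e^(−0.75·2.4) = 0.75·e^(−1.8000) = 0.123974
  L_2 = 1.26·e^(−1.26·2.4) = 1.26·e^(−3.0240) = 0.0612441
Weight by the priors:
  w_1·L_1 = 0.64 × 0.123974 = 0.0793435
  w_2·L_2 = 0.36 × 0.0612441 = 0.0220479
Denominator: 0.0793435 + 0.0220479 = 0.101391
So the posterior for Population 1 is 0.0793435 / 0.101391 ≈ 0.783.

0.783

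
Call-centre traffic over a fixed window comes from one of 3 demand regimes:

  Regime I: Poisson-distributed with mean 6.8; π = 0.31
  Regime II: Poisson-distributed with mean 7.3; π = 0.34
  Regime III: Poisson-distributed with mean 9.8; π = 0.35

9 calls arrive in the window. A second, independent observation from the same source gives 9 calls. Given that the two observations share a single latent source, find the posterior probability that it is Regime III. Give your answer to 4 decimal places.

0.4513

The responsibility of component k is π_k f_k(x) divided by Σ_j π_j f_j(x).
Since both observations come from the same component, the likelihood for component k is f_k(x₁)·f_k(x₂).
  f_I = [e^(−6.8)·6.8^9/9! = 0.0954146] × [0.0954146] = 0.00910394
  f_II = [e^(−7.3)·7.3^9/9! = 0.109596] × [0.109596] = 0.0120112
  f_III = [e^(−9.8)·9.8^9/9! = 0.127405] × [0.127405] = 0.016232
Multiply by the mixture weights:
  π_I·f_I = 0.31 × 0.00910394 = 0.00282222
  π_II·f_II = 0.34 × 0.0120112 = 0.0040838
  π_III·f_III = 0.35 × 0.016232 = 0.00568119
Marginal: 0.00282222 + 0.0040838 + 0.00568119 = 0.0125872
P(Regime III | x) ≈ 0.4513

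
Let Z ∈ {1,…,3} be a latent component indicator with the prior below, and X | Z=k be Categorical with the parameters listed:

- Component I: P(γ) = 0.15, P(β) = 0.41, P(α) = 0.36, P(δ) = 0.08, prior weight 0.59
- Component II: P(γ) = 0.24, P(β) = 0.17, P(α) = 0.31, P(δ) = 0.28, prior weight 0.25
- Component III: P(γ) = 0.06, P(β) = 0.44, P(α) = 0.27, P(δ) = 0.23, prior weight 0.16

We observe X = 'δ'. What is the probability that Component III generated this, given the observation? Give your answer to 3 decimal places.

0.239

P(component k | x) = π_k·f_k(x) / marginal(x), where marginal(x) = Σ_j π_j·f_j(x).
Component likelihoods at x = 'δ':
  L_I = 0.08
  L_II = 0.28
  L_III = 0.23
Multiply by the mixture weights:
  π_I·L_I = 0.59 × 0.08 = 0.0472
  π_II·L_II = 0.25 × 0.28 = 0.07
  π_III·L_III = 0.16 × 0.23 = 0.0368
Denominator: 0.0472 + 0.07 + 0.0368 = 0.154
P(Component III | the observation) = 0.0368 / 0.154 ≈ 0.239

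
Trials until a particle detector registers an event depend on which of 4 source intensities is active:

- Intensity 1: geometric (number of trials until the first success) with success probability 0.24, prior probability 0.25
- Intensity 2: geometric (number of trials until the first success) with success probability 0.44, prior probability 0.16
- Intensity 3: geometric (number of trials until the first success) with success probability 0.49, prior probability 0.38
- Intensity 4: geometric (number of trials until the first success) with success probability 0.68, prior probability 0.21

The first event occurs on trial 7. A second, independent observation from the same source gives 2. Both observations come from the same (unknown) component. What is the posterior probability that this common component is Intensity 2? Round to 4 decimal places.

0.1530

Apply Bayes' rule: the posterior for each component is proportional to its prior times its likelihood at x.
Since both observations come from the same component, the likelihood for component k is f_k(x₁)·f_k(x₂).
  p_1 = [0.24·(1−0.24)^6 = 0.24·0.1927 = 0.046248] × [0.1824] = 0.00843563
  p_2 = [0.44·(1−0.44)^6 = 0.44·0.030841 = 0.01357] × [0.2464] = 0.00334366
  p_3 = [0.49·(1−0.49)^6 = 0.49·0.0175963 = 0.00862218] × [0.2499] = 0.00215468
  p_4 = [0.68·(1−0.68)^6 = 0.68·0.00107374 = 0.000730144] × [0.2176] = 0.000158879
Weight by the priors:
  π_1·p_1 = 0.25 × 0.00843563 = 0.00210891
  π_2·p_2 = 0.16 × 0.00334366 = 0.000534985
  π_3·p_3 = 0.38 × 0.00215468 = 0.00081878
  π_4·p_4 = 0.21 × 0.000158879 = 3.33647e-05
Denominator: 0.00210891 + 0.000534985 + 0.00081878 + 3.33647e-05 = 0.00349604
P(Intensity 2 | data) = 0.000534985 / 0.00349604 ≈ 0.1530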